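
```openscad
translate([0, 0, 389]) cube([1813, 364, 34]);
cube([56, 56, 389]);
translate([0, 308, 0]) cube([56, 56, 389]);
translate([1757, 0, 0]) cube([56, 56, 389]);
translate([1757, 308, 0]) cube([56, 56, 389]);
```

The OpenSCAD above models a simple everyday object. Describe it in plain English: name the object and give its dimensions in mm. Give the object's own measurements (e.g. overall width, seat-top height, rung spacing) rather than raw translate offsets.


A long wooden bench with a 1813 mm (x) × 364 mm (y) seat, 34 mm thick, its top surface 423 mm above the floor. Four 56 mm square legs at the seat corners, flush with the edges, run from z = 0 to the seat underside.


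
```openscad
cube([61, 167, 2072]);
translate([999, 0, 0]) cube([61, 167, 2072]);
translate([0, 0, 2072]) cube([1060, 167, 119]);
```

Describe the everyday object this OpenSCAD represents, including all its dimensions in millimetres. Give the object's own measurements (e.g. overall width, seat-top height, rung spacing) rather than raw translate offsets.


A door frame. The clear opening is 938 mm wide and 2072 mm high. Two 61 mm wide jambs, 167 mm deep, stand either side of the opening from the floor to the top of the opening. A 119 mm thick head sits across the top of both jambs, spanning the full outside width of the frame.


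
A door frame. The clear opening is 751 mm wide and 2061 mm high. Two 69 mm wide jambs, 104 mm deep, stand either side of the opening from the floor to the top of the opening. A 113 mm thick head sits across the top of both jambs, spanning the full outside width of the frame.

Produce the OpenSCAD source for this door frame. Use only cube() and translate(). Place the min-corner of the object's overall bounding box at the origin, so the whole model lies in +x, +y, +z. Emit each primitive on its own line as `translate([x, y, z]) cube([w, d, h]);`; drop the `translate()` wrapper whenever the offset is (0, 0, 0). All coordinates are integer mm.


cube([69, 104, 2061]);
translate([820, 0, 0]) cube([69, 104, 2061]);
translate([0, 0, 2061]) cube([889, 104, 113]);


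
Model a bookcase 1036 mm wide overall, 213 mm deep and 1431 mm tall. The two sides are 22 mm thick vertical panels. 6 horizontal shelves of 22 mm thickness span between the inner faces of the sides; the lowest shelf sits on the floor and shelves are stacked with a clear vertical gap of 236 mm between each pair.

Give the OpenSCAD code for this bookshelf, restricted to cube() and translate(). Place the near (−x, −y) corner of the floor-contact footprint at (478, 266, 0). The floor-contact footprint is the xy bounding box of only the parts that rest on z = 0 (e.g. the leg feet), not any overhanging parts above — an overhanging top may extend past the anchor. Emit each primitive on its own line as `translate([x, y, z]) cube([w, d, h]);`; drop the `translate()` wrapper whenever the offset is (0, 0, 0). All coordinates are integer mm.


translate([478, 266, 0]) cube([22, 213, 1431]);
translate([1492, 266, 0]) cube([22, 213, 1431]);
translate([500, 266, 0]) cube([992, 213, 22]);
translate([500, 266, 258]) cube([992, 213, 22]);
translate([500, 266, 516]) cube([992, 213, 22]);
translate([500, 266, 774]) cube([992, 213, 22]);
translate([500, 266, 1032]) cube([992, 213, 22]);
translate([500, 266, 1290]) cube([992, 213, 22]);


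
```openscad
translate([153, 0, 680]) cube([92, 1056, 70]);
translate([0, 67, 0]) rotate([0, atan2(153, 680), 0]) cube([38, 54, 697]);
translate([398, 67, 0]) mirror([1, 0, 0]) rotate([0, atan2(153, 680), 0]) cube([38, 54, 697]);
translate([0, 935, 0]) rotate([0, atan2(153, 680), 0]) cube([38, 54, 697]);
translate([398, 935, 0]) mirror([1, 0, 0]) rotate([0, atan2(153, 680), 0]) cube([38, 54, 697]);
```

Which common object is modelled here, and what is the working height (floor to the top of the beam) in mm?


A sawhorse. The overall height is 750 mm.

A beam across two mirrored pairs of raked legs — a sawhorse. The beam's underside is at z = 680 (matching the legs' vertical rise in atan2(153, 680)) and the beam is 70 mm tall, so its top is at 680 + 70 = 750 mm. The raked legs top out at the beam's underside, so that is the highest point.


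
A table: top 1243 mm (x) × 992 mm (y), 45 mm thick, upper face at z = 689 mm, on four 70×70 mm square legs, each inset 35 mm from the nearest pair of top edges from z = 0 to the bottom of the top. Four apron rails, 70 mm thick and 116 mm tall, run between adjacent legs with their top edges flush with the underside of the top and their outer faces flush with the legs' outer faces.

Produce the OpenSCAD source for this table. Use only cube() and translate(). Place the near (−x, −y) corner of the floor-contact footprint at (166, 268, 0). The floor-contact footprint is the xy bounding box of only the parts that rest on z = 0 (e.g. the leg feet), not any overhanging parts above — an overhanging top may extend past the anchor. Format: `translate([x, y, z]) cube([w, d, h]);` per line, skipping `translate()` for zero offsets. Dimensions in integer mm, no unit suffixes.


translate([131, 233, 644]) cube([1243, 992, 45]);
translate([166, 268, 0]) cube([70, 70, 644]);
translate([1269, 268, 0]) cube([70, 70, 644]);
translate([166, 1120, 0]) cube([70, 70, 644]);
translate([1269, 1120, 0]) cube([70, 70, 644]);
translate([236, 268, 528]) cube([1033, 70, 116]);
translate([236, 1120, 528]) cube([1033, 70, 116]);
translate([166, 338, 528]) cube([70, 782, 116]);
translate([1269, 338, 528]) cube([70, 782, 116]);


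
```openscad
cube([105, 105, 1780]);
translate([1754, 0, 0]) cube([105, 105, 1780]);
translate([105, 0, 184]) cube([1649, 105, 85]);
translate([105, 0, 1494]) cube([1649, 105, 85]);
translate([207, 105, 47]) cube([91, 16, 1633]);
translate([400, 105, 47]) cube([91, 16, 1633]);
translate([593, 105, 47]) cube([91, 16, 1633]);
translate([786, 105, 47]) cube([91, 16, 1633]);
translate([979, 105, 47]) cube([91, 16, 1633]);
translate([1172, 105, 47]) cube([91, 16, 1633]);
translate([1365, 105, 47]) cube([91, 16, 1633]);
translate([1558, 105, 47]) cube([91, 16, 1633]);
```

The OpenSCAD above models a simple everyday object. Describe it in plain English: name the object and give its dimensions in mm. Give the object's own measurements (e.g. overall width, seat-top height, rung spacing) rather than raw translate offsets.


A fence section. Two 105×105 mm posts, 1780 mm tall, stand on the floor with a clear span of 1649 mm between their inner faces. Two horizontal rails of 105×85 mm section span the gap between the posts with their undersides at z = 184 mm and z = 1494 mm, flush with the posts' −y face. 8 pickets, each 91 mm wide, 16 mm thick and 1633 mm tall, are fixed to the +y face of the rails with their bottoms at z = 47 mm, spaced across the span with a 102 mm gap after the −x post and between neighbouring pickets, with 105 mm left before the +x post.


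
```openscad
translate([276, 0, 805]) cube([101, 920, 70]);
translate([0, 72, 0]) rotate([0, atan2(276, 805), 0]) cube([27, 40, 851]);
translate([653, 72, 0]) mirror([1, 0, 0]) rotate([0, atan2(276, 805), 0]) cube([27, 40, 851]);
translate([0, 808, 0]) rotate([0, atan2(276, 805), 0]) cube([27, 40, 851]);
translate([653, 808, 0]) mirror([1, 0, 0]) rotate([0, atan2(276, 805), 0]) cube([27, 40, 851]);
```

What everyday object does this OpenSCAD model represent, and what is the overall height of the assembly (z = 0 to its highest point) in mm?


A sawhorse. The overall height is 875 mm.

A beam across two mirrored pairs of raked legs — a sawhorse. The beam's underside is at z = 805 (matching the legs' vertical rise in atan2(276, 805)) and the beam is 70 mm tall, so its top is at 805 + 70 = 875 mm. The raked legs top out at the beam's underside, so that is the highest point.


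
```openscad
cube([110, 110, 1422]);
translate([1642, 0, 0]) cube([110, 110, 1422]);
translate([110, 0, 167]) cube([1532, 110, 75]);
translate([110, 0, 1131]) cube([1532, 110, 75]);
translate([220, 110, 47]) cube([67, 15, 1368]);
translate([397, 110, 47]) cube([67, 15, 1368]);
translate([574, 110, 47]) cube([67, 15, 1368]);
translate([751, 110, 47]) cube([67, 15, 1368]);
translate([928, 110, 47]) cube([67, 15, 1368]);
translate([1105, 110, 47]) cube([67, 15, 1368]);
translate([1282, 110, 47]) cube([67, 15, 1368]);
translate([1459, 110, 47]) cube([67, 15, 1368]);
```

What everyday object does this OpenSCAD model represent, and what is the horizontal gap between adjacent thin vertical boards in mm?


A fence section. The picket gap is 110 mm.

Two posts, two rails, 8 pickets — a fence section. Span 1532 mm holds 8 pickets of 67 mm with 9 equal gaps: ⌊(1532 − 8·67) / 9⌋ = 110 mm.


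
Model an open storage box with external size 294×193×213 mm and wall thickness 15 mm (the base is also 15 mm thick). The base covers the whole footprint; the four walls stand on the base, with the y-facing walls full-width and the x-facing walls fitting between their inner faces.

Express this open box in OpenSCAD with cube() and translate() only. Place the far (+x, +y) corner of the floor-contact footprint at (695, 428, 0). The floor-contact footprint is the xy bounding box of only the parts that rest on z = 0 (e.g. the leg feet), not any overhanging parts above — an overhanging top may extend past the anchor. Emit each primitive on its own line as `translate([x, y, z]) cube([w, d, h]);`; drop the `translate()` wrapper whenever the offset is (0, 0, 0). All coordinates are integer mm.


translate([401, 235, 0]) cube([294, 193, 15]);
translate([401, 235, 15]) cube([294, 15, 198]);
translate([401, 413, 15]) cube([294, 15, 198]);
translate([401, 250, 15]) cube([15, 163, 198]);
translate([680, 250, 15]) cube([15, 163, 198]);


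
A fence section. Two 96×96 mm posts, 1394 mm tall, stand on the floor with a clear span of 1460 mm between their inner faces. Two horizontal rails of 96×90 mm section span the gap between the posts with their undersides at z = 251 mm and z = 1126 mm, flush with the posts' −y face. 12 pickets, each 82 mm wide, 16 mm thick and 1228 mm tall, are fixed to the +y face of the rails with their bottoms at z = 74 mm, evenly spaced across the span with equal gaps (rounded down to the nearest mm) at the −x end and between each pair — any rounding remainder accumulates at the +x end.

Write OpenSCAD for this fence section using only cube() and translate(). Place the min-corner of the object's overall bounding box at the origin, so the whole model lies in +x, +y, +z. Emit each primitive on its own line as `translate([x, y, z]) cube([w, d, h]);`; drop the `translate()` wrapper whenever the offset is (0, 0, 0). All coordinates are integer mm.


cube([96, 96, 1394]);
translate([1556, 0, 0]) cube([96, 96, 1394]);
translate([96, 0, 251]) cube([1460, 96, 90]);
translate([96, 0, 1126]) cube([1460, 96, 90]);
translate([132, 96, 74]) cube([82, 16, 1228]);
translate([250, 96, 74]) cube([82, 16, 1228]);
translate([368, 96, 74]) cube([82, 16, 1228]);
translate([486, 96, 74]) cube([82, 16, 1228]);
translate([604, 96, 74]) cube([82, 16, 1228]);
translate([722, 96, 74]) cube([82, 16, 1228]);
translate([840, 96, 74]) cube([82, 16, 1228]);
translate([958, 96, 74]) cube([82, 16, 1228]);
translate([1076, 96, 74]) cube([82, 16, 1228]);
translate([1194, 96, 74]) cube([82, 16, 1228]);
translate([1312, 96, 74]) cube([82, 16, 1228]);
translate([1430, 96, 74]) cube([82, 16, 1228]);


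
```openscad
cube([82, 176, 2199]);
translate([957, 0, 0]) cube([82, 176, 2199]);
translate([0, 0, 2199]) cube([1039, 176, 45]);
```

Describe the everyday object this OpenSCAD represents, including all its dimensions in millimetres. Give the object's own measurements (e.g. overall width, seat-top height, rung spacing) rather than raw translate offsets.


A door frame. The clear opening is 875 mm wide and 2199 mm high. Two 82 mm wide jambs, 176 mm deep, stand either side of the opening from the floor to the top of the opening. A 45 mm thick head sits across the top of both jambs, spanning the full outside width of the frame.


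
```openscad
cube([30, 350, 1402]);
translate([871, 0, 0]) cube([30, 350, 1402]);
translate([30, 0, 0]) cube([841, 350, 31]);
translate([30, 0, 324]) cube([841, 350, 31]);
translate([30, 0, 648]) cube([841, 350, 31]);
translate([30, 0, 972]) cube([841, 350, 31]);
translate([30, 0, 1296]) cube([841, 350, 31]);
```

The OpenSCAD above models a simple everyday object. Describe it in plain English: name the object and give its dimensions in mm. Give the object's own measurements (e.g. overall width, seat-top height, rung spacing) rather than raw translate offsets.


An open bookshelf. Two side panels, each 30 mm thick, 350 mm deep and 1402 mm tall, stand 901 mm apart (outside-to-outside). Between them sit 5 shelves, each 31 mm thick and 350 mm deep, spanning the full gap between the sides. The bottom shelf rests on the floor (its underside at z = 0) and the clear gap between one shelf's top and the next shelf's underside is 293 mm.


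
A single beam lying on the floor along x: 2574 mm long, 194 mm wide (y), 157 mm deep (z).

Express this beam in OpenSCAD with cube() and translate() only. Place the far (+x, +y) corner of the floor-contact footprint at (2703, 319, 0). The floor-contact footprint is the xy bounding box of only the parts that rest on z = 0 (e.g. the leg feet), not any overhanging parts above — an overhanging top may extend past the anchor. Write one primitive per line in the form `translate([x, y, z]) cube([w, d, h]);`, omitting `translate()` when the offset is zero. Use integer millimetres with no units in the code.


translate([129, 125, 0]) cube([2574, 194, 157]);


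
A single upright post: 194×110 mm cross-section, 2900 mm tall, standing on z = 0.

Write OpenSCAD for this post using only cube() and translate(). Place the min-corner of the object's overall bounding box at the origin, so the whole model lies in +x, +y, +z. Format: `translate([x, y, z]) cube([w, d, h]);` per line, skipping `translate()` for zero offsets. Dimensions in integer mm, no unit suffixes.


cube([194, 110, 2900]);


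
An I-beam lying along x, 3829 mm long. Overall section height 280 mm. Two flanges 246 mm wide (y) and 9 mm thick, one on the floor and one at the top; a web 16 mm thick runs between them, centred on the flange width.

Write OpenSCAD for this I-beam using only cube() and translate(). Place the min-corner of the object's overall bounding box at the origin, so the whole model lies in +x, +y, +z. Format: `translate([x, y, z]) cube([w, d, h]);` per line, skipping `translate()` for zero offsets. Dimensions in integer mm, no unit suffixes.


cube([3829, 246, 9]);
translate([0, 115, 9]) cube([3829, 16, 262]);
translate([0, 0, 271]) cube([3829, 246, 9]);


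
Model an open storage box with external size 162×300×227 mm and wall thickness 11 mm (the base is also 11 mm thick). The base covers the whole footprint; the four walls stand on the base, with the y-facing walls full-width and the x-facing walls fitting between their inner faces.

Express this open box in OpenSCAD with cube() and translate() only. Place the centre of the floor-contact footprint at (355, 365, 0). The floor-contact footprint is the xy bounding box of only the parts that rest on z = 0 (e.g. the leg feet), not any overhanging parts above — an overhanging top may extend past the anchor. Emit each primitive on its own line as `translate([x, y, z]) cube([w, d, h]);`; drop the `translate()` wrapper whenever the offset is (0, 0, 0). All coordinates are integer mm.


translate([274, 215, 0]) cube([162, 300, 11]);
translate([274, 215, 11]) cube([162, 11, 216]);
translate([274, 504, 11]) cube([162, 11, 216]);
translate([274, 226, 11]) cube([11, 278, 216]);
translate([425, 226, 11]) cube([11, 278, 216]);


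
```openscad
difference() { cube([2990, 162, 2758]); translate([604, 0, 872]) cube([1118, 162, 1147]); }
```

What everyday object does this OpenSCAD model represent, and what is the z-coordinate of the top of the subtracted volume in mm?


A wall with a window opening. The window head height is 2019 mm.

A wall with a rectangular opening subtracted — a window. Sill at z = 872, opening 1147 mm tall, so the head is at 872 + 1147 = 2019 mm.


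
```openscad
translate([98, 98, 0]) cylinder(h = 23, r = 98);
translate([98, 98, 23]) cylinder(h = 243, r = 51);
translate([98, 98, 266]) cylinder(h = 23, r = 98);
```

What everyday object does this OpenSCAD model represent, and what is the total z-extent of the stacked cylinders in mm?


A spool. The overall height is 289 mm.

Three coaxial cylinders, large–small–large — a spool. Two 23 mm flanges and a 243 mm core give 23 + 243 + 23 = 289 mm.


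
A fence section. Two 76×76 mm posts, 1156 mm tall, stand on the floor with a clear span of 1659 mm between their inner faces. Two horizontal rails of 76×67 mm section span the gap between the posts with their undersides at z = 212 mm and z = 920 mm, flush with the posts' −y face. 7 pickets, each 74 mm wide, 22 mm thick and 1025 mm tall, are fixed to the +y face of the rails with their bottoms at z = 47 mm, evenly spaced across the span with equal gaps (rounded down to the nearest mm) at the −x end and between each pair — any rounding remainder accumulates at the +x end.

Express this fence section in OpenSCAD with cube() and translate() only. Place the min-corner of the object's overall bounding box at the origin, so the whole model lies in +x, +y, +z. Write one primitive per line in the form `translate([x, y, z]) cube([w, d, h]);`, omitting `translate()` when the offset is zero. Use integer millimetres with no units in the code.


cube([76, 76, 1156]);
translate([1735, 0, 0]) cube([76, 76, 1156]);
translate([76, 0, 212]) cube([1659, 76, 67]);
translate([76, 0, 920]) cube([1659, 76, 67]);
translate([218, 76, 47]) cube([74, 22, 1025]);
translate([434, 76, 47]) cube([74, 22, 1025]);
translate([650, 76, 47]) cube([74, 22, 1025]);
translate([866, 76, 47]) cube([74, 22, 1025]);
translate([1082, 76, 47]) cube([74, 22, 1025]);
translate([1298, 76, 47]) cube([74, 22, 1025]);
translate([1514, 76, 47]) cube([74, 22, 1025]);


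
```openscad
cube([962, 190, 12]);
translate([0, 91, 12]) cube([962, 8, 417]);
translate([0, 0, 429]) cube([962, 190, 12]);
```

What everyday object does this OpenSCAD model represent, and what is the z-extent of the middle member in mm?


An I-beam. The web height is 417 mm.

Two wide flanges with a thin centred web — an I-beam. Overall 441 mm minus two 12 mm flanges gives a web of 441 − 2·12 = 417 mm.


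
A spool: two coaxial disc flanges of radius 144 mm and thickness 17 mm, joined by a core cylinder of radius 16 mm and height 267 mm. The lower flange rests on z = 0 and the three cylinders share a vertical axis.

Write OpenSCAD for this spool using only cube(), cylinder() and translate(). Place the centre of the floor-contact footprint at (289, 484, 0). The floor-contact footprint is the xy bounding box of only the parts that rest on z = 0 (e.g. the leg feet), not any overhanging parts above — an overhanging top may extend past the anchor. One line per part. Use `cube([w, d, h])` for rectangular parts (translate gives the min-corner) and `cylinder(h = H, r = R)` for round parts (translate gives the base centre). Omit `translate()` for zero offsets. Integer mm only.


translate([289, 484, 0]) cylinder(h = 17, r = 144);
translate([289, 484, 17]) cylinder(h = 267, r = 16);
translate([289, 484, 284]) cylinder(h = 17, r = 144);


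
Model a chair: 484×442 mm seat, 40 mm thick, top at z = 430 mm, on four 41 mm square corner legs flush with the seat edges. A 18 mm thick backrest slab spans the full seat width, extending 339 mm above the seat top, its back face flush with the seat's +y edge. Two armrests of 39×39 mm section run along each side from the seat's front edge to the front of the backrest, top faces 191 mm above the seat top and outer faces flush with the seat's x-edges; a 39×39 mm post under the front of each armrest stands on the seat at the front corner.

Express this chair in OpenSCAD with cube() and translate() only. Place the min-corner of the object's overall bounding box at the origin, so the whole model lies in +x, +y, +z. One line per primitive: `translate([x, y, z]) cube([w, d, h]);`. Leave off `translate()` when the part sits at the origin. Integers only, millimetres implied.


// leg_h = 430 - 40 = 390
// arm post h = 191 - 39 = 152
translate([0, 0, 390]) cube([484, 442, 40]);
cube([41, 41, 390]);
translate([443, 0, 0]) cube([41, 41, 390]);
translate([0, 401, 0]) cube([41, 41, 390]);
translate([443, 401, 0]) cube([41, 41, 390]);
translate([0, 424, 430]) cube([484, 18, 339]);
translate([0, 0, 582]) cube([39, 424, 39]);
translate([445, 0, 582]) cube([39, 424, 39]);
translate([0, 0, 430]) cube([39, 39, 152]);
translate([445, 0, 430]) cube([39, 39, 152]);


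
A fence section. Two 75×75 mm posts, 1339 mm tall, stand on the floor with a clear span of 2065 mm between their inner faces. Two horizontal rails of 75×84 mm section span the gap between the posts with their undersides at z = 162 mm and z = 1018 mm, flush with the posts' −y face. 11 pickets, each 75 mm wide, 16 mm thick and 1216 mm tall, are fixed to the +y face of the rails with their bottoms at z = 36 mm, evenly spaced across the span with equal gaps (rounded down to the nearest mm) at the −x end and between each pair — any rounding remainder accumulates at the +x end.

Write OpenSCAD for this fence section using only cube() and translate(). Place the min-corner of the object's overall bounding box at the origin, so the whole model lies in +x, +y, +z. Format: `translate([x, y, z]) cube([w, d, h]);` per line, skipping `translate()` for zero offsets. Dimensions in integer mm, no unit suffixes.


cube([75, 75, 1339]);
translate([2140, 0, 0]) cube([75, 75, 1339]);
translate([75, 0, 162]) cube([2065, 75, 84]);
translate([75, 0, 1018]) cube([2065, 75, 84]);
translate([178, 75, 36]) cube([75, 16, 1216]);
translate([356, 75, 36]) cube([75, 16, 1216]);
translate([534, 75, 36]) cube([75, 16, 1216]);
translate([712, 75, 36]) cube([75, 16, 1216]);
translate([890, 75, 36]) cube([75, 16, 1216]);
translate([1068, 75, 36]) cube([75, 16, 1216]);
translate([1246, 75, 36]) cube([75, 16, 1216]);
translate([1424, 75, 36]) cube([75, 16, 1216]);
translate([1602, 75, 36]) cube([75, 16, 1216]);
translate([1780, 75, 36]) cube([75, 16, 1216]);
translate([1958, 75, 36]) cube([75, 16, 1216]);


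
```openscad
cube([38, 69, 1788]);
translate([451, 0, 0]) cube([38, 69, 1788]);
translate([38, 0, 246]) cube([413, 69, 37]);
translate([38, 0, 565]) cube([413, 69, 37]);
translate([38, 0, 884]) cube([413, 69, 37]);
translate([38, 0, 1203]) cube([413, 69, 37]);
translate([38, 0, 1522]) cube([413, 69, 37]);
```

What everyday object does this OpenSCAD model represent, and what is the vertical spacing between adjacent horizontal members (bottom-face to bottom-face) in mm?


A ladder. The rung spacing is 319 mm.

Two tall 38×69 posts with 5 short bars between them — a ladder. Adjacent rungs sit at z = 246 and z = 565, so the spacing is 565 − 246 = 319 mm.


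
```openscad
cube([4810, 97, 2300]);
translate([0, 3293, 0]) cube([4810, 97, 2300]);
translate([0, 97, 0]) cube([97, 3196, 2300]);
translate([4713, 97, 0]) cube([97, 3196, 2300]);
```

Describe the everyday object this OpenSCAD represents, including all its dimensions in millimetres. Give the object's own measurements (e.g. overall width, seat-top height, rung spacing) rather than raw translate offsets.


The wall frame of a small rectangular building: four walls, each 2300 mm tall and 97 mm thick, enclosing a footprint 4810 mm (x) by 3390 mm (y) outside-to-outside, with no floor or roof. The front and back walls (the −y and +y sides) span the full width; the two side walls fit between them.


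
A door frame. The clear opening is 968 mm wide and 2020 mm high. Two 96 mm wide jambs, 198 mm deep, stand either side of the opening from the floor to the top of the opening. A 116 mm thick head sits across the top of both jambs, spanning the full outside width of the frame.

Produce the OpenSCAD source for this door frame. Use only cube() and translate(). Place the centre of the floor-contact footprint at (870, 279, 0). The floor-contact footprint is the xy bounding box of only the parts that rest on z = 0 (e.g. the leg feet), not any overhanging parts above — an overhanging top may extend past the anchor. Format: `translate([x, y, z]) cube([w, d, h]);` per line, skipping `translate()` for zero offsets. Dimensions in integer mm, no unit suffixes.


translate([290, 180, 0]) cube([96, 198, 2020]);
translate([1354, 180, 0]) cube([96, 198, 2020]);
translate([290, 180, 2020]) cube([1160, 198, 116]);


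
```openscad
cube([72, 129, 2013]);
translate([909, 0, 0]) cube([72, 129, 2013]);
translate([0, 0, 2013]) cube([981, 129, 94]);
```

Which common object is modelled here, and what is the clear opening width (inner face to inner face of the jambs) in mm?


A door frame. The clear opening width is 837 mm.

Two 2013 mm tall posts with a header on top — a door frame. The left jamb is 72 mm wide at x = 0; the right jamb starts at x = 909. The clear opening is 909 − 72 = 837 mm.


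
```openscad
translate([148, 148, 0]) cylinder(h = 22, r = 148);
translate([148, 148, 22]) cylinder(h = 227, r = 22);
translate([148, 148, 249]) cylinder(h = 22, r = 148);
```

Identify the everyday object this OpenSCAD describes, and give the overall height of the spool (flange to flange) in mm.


A spool. The overall height is 271 mm.

Three coaxial cylinders, large–small–large — a spool. Two 22 mm flanges and a 227 mm core give 22 + 227 + 22 = 271 mm.


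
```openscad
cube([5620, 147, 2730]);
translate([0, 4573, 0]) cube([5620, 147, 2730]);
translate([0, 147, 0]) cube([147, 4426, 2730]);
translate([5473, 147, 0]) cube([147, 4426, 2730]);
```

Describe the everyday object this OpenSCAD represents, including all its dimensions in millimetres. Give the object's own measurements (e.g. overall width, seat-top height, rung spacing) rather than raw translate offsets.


The wall frame of a small rectangular building: four walls, each 2730 mm tall and 147 mm thick, enclosing a footprint 5620 mm (x) by 4720 mm (y) outside-to-outside, with no floor or roof. The front and back walls (the −y and +y sides) span the full width; the two side walls fit between them.


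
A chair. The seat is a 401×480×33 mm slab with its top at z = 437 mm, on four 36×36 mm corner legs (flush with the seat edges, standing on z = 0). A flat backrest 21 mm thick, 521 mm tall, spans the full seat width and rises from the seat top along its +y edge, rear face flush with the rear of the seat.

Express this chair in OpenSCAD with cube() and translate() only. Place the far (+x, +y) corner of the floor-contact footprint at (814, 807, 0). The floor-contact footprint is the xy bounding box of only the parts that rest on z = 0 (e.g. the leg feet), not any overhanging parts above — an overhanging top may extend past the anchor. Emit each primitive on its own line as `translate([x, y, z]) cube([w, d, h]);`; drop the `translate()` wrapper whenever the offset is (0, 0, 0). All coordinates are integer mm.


translate([413, 327, 404]) cube([401, 480, 33]);
translate([413, 327, 0]) cube([36, 36, 404]);
translate([778, 327, 0]) cube([36, 36, 404]);
translate([413, 771, 0]) cube([36, 36, 404]);
translate([778, 771, 0]) cube([36, 36, 404]);
translate([413, 786, 437]) cube([401, 21, 521]);


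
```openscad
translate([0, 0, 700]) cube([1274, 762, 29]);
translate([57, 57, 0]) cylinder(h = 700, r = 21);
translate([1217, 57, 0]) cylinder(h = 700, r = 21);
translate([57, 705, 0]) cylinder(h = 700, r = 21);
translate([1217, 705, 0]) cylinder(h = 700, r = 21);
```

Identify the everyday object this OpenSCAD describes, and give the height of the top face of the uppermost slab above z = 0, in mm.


A table. The table height is 729 mm.

A 1274×762×29 slab sits at z = 700 on four Ø42 mm round legs — a table. The top surface is at 700 + 29 = 729 mm.


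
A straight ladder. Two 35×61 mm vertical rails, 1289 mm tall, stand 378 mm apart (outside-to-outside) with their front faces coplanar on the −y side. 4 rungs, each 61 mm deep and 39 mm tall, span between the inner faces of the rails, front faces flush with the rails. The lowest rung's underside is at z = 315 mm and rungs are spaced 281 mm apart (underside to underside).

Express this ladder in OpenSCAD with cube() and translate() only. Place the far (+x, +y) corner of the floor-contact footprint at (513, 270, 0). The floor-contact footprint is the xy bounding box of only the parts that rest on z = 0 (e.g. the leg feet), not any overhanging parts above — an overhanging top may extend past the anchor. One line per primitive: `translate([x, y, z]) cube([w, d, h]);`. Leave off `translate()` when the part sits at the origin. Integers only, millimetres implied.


translate([135, 209, 0]) cube([35, 61, 1289]);
translate([478, 209, 0]) cube([35, 61, 1289]);
translate([170, 209, 315]) cube([308, 61, 39]);
translate([170, 209, 596]) cube([308, 61, 39]);
translate([170, 209, 877]) cube([308, 61, 39]);
translate([170, 209, 1158]) cube([308, 61, 39]);


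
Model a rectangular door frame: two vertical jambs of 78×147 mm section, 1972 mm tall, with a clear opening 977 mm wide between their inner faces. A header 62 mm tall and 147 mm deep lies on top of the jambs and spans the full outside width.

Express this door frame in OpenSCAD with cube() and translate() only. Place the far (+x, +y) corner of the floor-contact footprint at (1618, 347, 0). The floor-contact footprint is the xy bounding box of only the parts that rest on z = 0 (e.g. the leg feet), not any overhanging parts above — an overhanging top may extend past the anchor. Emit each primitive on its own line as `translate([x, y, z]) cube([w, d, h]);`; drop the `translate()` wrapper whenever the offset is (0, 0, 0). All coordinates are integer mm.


translate([485, 200, 0]) cube([78, 147, 1972]);
translate([1540, 200, 0]) cube([78, 147, 1972]);
translate([485, 200, 1972]) cube([1133, 147, 62]);


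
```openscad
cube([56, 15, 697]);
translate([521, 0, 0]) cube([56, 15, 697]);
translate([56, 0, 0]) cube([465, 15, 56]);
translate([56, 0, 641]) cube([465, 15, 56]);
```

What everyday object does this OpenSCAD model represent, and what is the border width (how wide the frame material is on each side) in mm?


A picture frame. The border width is 56 mm.

Four thin pieces enclosing a rectangular opening — a picture frame. The two full-height stiles are 697 mm tall; the top rail sits at z = 641 and is 56 mm tall, so the border above the opening is 697 − 641 = 56 mm, matching the stile x-width.


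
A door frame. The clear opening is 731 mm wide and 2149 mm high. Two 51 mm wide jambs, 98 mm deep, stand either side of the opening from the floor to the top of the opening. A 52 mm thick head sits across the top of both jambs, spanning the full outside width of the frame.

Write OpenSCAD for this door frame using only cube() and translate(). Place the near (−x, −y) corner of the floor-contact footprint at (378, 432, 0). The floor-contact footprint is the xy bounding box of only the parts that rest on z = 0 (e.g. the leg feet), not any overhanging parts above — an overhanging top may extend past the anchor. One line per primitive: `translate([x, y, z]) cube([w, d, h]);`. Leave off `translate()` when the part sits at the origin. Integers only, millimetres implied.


translate([378, 432, 0]) cube([51, 98, 2149]);
translate([1160, 432, 0]) cube([51, 98, 2149]);
translate([378, 432, 2149]) cube([833, 98, 52]);


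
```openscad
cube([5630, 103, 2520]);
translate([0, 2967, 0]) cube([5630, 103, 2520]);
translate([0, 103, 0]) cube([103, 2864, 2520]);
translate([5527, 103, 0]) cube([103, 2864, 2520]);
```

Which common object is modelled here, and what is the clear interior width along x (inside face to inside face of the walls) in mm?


A house (or room) frame. The interior width is 5424 mm.

Four 2520 mm walls enclosing a rectangle with no floor or roof — a room or house frame. Outside width is 5630 mm and wall thickness is 103 mm, so the interior width is 5630 − 2 × 103 = 5424 mm.


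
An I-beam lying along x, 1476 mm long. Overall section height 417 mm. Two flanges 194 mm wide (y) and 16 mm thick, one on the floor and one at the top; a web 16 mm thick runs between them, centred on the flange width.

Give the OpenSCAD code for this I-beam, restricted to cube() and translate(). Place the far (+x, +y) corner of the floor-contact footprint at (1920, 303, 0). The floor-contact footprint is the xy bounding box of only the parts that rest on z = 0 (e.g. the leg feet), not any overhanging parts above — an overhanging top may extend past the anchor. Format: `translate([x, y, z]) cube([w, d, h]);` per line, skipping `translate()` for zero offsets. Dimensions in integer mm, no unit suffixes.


translate([444, 109, 0]) cube([1476, 194, 16]);
translate([444, 198, 16]) cube([1476, 16, 385]);
translate([444, 109, 401]) cube([1476, 194, 16]);


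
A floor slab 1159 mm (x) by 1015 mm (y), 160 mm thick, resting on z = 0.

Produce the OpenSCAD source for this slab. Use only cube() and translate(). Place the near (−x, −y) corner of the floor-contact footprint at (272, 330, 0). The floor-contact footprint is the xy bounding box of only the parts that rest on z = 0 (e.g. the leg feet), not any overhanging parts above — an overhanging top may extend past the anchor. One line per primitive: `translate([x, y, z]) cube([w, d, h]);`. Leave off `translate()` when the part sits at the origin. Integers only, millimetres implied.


translate([272, 330, 0]) cube([1159, 1015, 160]);


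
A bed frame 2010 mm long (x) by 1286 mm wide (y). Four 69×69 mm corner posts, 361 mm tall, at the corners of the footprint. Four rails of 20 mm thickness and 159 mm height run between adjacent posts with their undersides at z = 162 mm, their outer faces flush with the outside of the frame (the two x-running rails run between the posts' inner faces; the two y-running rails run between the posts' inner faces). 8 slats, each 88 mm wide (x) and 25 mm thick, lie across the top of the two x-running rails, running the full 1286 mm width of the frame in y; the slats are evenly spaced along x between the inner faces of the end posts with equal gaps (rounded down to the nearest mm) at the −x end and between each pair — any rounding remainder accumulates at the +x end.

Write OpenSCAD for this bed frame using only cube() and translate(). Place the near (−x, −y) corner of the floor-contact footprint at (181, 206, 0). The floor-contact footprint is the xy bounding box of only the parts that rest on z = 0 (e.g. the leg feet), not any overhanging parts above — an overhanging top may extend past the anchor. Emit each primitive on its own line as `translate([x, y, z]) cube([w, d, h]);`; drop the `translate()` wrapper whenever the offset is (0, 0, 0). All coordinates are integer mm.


translate([181, 206, 0]) cube([69, 69, 361]);
translate([181, 1423, 0]) cube([69, 69, 361]);
translate([2122, 206, 0]) cube([69, 69, 361]);
translate([2122, 1423, 0]) cube([69, 69, 361]);
translate([250, 206, 162]) cube([1872, 20, 159]);
translate([250, 1472, 162]) cube([1872, 20, 159]);
translate([181, 275, 162]) cube([20, 1148, 159]);
translate([2171, 275, 162]) cube([20, 1148, 159]);
translate([379, 206, 321]) cube([88, 1286, 25]);
translate([596, 206, 321]) cube([88, 1286, 25]);
translate([813, 206, 321]) cube([88, 1286, 25]);
translate([1030, 206, 321]) cube([88, 1286, 25]);
translate([1247, 206, 321]) cube([88, 1286, 25]);
translate([1464, 206, 321]) cube([88, 1286, 25]);
translate([1681, 206, 321]) cube([88, 1286, 25]);
translate([1898, 206, 321]) cube([88, 1286, 25]);


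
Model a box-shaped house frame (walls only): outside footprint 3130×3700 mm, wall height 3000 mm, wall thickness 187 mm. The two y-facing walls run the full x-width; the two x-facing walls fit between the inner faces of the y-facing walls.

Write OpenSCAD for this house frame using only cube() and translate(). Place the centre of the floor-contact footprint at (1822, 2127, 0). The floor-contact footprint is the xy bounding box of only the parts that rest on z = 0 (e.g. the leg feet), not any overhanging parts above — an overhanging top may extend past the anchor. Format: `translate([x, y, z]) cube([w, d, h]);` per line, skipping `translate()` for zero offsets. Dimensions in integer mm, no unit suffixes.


translate([257, 277, 0]) cube([3130, 187, 3000]);
translate([257, 3790, 0]) cube([3130, 187, 3000]);
translate([257, 464, 0]) cube([187, 3326, 3000]);
translate([3200, 464, 0]) cube([187, 3326, 3000]);


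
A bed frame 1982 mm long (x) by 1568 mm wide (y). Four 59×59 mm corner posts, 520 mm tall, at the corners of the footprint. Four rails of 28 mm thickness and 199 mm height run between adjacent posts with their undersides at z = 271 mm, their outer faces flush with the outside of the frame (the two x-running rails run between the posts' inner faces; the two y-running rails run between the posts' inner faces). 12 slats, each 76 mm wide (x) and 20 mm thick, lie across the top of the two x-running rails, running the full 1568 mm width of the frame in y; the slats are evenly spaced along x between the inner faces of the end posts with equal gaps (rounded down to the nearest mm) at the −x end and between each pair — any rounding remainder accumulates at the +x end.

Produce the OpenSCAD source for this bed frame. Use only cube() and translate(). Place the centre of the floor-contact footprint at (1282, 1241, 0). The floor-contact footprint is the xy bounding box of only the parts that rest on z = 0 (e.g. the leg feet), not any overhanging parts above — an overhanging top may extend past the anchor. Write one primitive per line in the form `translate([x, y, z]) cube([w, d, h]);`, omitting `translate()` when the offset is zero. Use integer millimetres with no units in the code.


// slat z = rail_z + rail_h = 271 + 199 = 470
// slat gap = ⌊(1864 − 12·76) / 13⌋ = 73
translate([291, 457, 0]) cube([59, 59, 520]);
translate([291, 1966, 0]) cube([59, 59, 520]);
translate([2214, 457, 0]) cube([59, 59, 520]);
translate([2214, 1966, 0]) cube([59, 59, 520]);
translate([350, 457, 271]) cube([1864, 28, 199]);
translate([350, 1997, 271]) cube([1864, 28, 199]);
translate([291, 516, 271]) cube([28, 1450, 199]);
translate([2245, 516, 271]) cube([28, 1450, 199]);
translate([423, 457, 470]) cube([76, 1568, 20]);
translate([572, 457, 470]) cube([76, 1568, 20]);
translate([721, 457, 470]) cube([76, 1568, 20]);
translate([870, 457, 470]) cube([76, 1568, 20]);
translate([1019, 457, 470]) cube([76, 1568, 20]);
translate([1168, 457, 470]) cube([76, 1568, 20]);
translate([1317, 457, 470]) cube([76, 1568, 20]);
translate([1466, 457, 470]) cube([76, 1568, 20]);
translate([1615, 457, 470]) cube([76, 1568, 20]);
translate([1764, 457, 470]) cube([76, 1568, 20]);
translate([1913, 457, 470]) cube([76, 1568, 20]);
translate([2062, 457, 470]) cube([76, 1568, 20]);


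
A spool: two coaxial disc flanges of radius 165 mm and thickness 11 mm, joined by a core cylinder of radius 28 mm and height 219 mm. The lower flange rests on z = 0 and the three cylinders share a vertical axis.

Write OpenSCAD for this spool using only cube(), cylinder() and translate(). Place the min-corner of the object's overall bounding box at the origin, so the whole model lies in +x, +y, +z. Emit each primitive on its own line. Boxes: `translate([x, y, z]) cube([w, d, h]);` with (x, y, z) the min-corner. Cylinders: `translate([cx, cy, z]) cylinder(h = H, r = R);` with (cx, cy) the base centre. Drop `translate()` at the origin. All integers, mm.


translate([165, 165, 0]) cylinder(h = 11, r = 165);
translate([165, 165, 11]) cylinder(h = 219, r = 28);
translate([165, 165, 230]) cylinder(h = 11, r = 165);


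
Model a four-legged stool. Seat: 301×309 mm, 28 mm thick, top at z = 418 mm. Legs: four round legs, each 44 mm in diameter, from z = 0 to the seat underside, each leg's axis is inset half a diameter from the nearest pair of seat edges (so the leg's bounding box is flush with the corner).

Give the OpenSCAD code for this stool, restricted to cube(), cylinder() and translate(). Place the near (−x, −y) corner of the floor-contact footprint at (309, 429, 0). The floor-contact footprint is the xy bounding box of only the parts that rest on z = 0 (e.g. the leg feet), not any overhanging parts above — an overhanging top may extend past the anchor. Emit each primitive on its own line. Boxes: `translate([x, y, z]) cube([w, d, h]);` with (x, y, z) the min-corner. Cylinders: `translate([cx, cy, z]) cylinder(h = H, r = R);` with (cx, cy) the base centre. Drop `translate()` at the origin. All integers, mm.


translate([309, 429, 390]) cube([301, 309, 28]);
translate([331, 451, 0]) cylinder(h = 390, r = 22);
translate([588, 451, 0]) cylinder(h = 390, r = 22);
translate([331, 716, 0]) cylinder(h = 390, r = 22);
translate([588, 716, 0]) cylinder(h = 390, r = 22);
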